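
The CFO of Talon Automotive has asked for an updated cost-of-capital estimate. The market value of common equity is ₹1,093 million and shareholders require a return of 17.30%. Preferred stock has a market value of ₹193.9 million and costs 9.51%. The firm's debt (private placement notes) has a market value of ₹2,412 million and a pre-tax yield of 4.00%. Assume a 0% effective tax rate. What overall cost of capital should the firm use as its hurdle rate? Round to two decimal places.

Total capital V = 1093 + 193.9 + 2412 = 3698.9.
Equity: weight = 1093/3698.9 = 0.2955; cost = 17.3%.
Preferred: weight = 193.9/3698.9 = 0.0524; cost = 9.51%.
Private placement notes: weight = 2412/3698.9 = 0.6521; after-tax cost = 4% × (1 − 0%) = 4.0000%.
WACC = 0.2955 × 17.3000% + 0.0524 × 9.5100% + 0.6521 × 4.0000% = 8.2189%.

8.22%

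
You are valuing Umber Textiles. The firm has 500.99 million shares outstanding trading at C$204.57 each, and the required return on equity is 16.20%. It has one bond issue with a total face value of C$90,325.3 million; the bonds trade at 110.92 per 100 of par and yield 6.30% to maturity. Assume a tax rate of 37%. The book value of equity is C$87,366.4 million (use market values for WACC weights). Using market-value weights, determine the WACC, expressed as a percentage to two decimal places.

Market value of equity E = 204.57 × 500.99m = 102487.5243m. Market value of debt D = 90325.3m × 110.92/100 = 100188.82276m.
Total capital V = 102487.5243 + 100188.82276 = 202676.34706.
Equity: weight = 102487.5243/202676.34706 = 0.5057; cost = 16.2%.
Bonds outstanding: weight = 100188.82276/202676.34706 = 0.4943; after-tax cost = 6.3% × (1 − 37%) = 3.9690%.
WACC = 0.5057 × 16.2000% + 0.4943 × 3.9690% = 10.1539%.

10.15%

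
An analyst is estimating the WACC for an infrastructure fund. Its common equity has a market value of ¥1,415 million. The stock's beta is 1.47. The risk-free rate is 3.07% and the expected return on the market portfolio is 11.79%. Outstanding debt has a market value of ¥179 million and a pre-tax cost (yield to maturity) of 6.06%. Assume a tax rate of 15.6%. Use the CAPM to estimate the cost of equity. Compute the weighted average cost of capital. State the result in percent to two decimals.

14.68%

Market risk premium = 11.79% − 3.07% = 8.72%.
Cost of equity via CAPM: Re = 3.07% + 1.47 × 8.72% = 15.8884%.
Total capital V = 1415 + 179 = 1594.
Equity: weight = 1415/1594 = 0.8877; cost = 15.8884%.
Debt: weight = 179/1594 = 0.1123; after-tax cost = 6.06% × (1 − 15.6%) = 5.1146%.
WACC = 0.8877 × 15.8884% + 0.1123 × 5.1146% = 14.6785%.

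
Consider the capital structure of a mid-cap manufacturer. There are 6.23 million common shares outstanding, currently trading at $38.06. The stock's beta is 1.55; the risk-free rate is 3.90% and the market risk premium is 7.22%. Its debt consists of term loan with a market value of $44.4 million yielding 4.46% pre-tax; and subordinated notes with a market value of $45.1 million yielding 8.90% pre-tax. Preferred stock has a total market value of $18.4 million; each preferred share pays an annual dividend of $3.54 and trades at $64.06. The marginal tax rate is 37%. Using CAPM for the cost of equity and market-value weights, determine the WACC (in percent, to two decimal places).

11.76%

Cost of equity via CAPM: Re = 3.9% + 1.55 × 7.22% = 15.0910%.
Cost of preferred: Rp = 3.54 / 64.06 = 5.5261%.
Market value of equity E = 38.06 × 6.23m = 237.1138m.
Total capital V = 237.1138 + 18.4 + 44.4 + 45.1 = 345.0138.
Equity: weight = 237.1138/345.0138 = 0.6873; cost = 15.091%.
Preferred: weight = 18.4/345.0138 = 0.0533; cost = 5.5261%.
Term loan: weight = 44.4/345.0138 = 0.1287; after-tax cost = 4.46% × (1 − 37%) = 2.8098%.
Subordinated notes: weight = 45.1/345.0138 = 0.1307; after-tax cost = 8.9% × (1 − 37%) = 5.6070%.
WACC = 0.6873 × 15.0910% + 0.0533 × 5.5261% + 0.1287 × 2.8098% + 0.1307 × 5.6070% = 11.7607%.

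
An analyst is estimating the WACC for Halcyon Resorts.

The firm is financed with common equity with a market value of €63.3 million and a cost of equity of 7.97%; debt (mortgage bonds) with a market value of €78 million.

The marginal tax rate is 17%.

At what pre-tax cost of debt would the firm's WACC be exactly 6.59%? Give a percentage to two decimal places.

Total capital V = 63.3 + 78 = 141.3.
Equity weight = 63.3/141.3 = 0.4480.
Mortgage bonds weight = 78/141.3 = 0.5520.
Equity contribution = 0.4480 × 7.97% = 3.5704%.
Remaining for debt = 6.59% − 3.5704% = 3.0196%.
Rd × (1 − 17%) × 0.5520 = 3.0196%  ⇒  Rd = 6.5905%.

6.59%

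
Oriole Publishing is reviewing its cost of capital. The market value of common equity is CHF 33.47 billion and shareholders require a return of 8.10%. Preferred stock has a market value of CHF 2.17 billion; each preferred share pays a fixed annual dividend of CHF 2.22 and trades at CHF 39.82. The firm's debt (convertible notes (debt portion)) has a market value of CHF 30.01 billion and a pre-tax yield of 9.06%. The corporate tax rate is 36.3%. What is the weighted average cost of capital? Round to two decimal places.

6.95%

Cost of preferred: Rp = 2.22 / 39.82 = 5.5751%.
Total capital V = 33.47 + 2.17 + 30.01 = 65.65.
Equity: weight = 33.47/65.65 = 0.5098; cost = 8.1%.
Preferred: weight = 2.17/65.65 = 0.0331; cost = 5.5751%.
Convertible notes (debt portion): weight = 30.01/65.65 = 0.4571; after-tax cost = 9.06% × (1 − 36.3%) = 5.7712%.
WACC = 0.5098 × 8.1000% + 0.0331 × 5.5751% + 0.4571 × 5.7712% = 6.9520%.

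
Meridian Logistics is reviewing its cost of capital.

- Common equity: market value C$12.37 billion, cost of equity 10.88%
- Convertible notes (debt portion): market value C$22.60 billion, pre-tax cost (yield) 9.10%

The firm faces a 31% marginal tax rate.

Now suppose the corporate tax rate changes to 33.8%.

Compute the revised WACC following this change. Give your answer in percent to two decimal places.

7.74%

After the change:
Total capital V = 12.37 + 22.6 = 34.97.
Equity: weight = 12.37/34.97 = 0.3537; cost = 10.88%.
Convertible notes (debt portion): weight = 22.6/34.97 = 0.6463; after-tax cost = 9.1% × (1 − 33.8%) = 6.0242%.
WACC = 0.3537 × 10.8800% + 0.6463 × 6.0242% = 7.7419%.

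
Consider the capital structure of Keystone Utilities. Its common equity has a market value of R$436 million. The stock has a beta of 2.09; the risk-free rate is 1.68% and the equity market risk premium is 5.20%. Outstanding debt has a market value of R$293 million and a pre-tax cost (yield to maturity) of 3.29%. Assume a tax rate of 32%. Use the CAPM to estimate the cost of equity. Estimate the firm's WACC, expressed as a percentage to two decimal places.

Cost of equity via CAPM: Re = 1.68% + 2.09 × 5.2% = 12.5480%.
Total capital V = 436 + 293 = 729.
Equity: weight = 436/729 = 0.5981; cost = 12.548%.
Debt: weight = 293/729 = 0.4019; after-tax cost = 3.29% × (1 − 32%) = 2.2372%.
WACC = 0.5981 × 12.5480% + 0.4019 × 2.2372% = 8.4039%.

8.40%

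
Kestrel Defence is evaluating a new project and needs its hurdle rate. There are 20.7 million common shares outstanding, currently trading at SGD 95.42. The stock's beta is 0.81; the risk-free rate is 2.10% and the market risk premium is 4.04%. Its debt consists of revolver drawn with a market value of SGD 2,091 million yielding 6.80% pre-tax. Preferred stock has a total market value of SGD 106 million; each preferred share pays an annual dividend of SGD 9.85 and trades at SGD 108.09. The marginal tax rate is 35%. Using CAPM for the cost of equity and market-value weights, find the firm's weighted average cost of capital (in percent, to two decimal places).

4.99%

Cost of equity via CAPM: Re = 2.1% + 0.81 × 4.04% = 5.3724%.
Cost of preferred: Rp = 9.85 / 108.09 = 9.1128%.
Market value of equity E = 95.42 × 20.7m = 1975.194m.
Total capital V = 1975.194 + 106 + 2091 = 4172.194.
Equity: weight = 1975.194/4172.194 = 0.4734; cost = 5.3724%.
Preferred: weight = 106/4172.194 = 0.0254; cost = 9.1128%.
Revolver drawn: weight = 2091/4172.194 = 0.5012; after-tax cost = 6.8% × (1 − 35%) = 4.4200%.
WACC = 0.4734 × 5.3724% + 0.0254 × 9.1128% + 0.5012 × 4.4200% = 4.9901%.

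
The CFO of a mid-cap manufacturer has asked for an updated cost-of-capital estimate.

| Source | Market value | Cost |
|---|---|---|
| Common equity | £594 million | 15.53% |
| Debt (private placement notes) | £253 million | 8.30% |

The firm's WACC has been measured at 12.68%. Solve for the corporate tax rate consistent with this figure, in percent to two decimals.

27.85%

Total capital V = 594 + 253 = 847.
Equity weight = 594/847 = 0.7013.
Private placement notes weight = 253/847 = 0.2987.
Equity contribution = 0.7013 × 15.53% = 10.8912%.
Debt contribution must be 12.68% − 10.8912% = 1.7888%.
0.2987 × 8.3% × (1 − T) = 1.7888%  ⇒  (1 − T) = 0.7215.
T = 27.8470%.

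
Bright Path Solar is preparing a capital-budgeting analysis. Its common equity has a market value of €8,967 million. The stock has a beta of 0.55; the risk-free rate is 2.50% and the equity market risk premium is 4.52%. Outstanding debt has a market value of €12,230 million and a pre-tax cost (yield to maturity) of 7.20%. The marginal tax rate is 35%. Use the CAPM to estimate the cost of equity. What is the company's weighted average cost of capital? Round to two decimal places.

4.81%

Cost of equity via CAPM: Re = 2.5% + 0.55 × 4.52% = 4.9860%.
Total capital V = 8967 + 12230 = 21197.
Equity: weight = 8967/21197 = 0.4230; cost = 4.986%.
Debt: weight = 12230/21197 = 0.5770; after-tax cost = 7.2% × (1 − 35%) = 4.6800%.
WACC = 0.4230 × 4.9860% + 0.5770 × 4.6800% = 4.8094%.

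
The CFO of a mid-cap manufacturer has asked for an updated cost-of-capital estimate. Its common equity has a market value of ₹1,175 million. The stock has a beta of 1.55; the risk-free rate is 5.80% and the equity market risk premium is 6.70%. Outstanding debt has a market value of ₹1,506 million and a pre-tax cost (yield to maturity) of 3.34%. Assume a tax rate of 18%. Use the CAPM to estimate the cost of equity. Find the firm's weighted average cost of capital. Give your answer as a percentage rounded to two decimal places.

8.63%

Cost of equity via CAPM: Re = 5.8% + 1.55 × 6.7% = 16.1850%.
Total capital V = 1175 + 1506 = 2681.
Equity: weight = 1175/2681 = 0.4383; cost = 16.185%.
Debt: weight = 1506/2681 = 0.5617; after-tax cost = 3.34% × (1 − 18%) = 2.7388%.
WACC = 0.4383 × 16.1850% + 0.5617 × 2.7388% = 8.6319%.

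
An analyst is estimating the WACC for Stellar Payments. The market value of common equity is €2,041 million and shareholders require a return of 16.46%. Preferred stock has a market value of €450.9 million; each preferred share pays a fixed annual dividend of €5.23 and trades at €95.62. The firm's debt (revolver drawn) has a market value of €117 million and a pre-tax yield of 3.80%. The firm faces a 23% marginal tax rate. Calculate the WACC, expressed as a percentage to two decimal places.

Cost of preferred: Rp = 5.23 / 95.62 = 5.4696%.
Total capital V = 2041 + 450.9 + 117 = 2608.9.
Equity: weight = 2041/2608.9 = 0.7823; cost = 16.46%.
Preferred: weight = 450.9/2608.9 = 0.1728; cost = 5.4696%.
Revolver drawn: weight = 117/2608.9 = 0.0448; after-tax cost = 3.8% × (1 − 23%) = 2.9260%.
WACC = 0.7823 × 16.4600% + 0.1728 × 5.4696% + 0.0448 × 2.9260% = 13.9536%.

13.95%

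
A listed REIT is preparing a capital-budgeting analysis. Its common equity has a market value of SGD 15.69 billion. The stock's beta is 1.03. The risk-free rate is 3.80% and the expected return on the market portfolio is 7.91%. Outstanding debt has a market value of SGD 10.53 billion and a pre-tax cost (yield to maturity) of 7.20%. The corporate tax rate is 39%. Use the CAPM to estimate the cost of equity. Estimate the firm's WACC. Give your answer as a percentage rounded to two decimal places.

Market risk premium = 7.91% − 3.8% = 4.11%.
Cost of equity via CAPM: Re = 3.8% + 1.03 × 4.11% = 8.0333%.
Total capital V = 15.69 + 10.53 = 26.22.
Equity: weight = 15.69/26.22 = 0.5984; cost = 8.0333%.
Debt: weight = 10.53/26.22 = 0.4016; after-tax cost = 7.2% × (1 − 39%) = 4.3920%.
WACC = 0.5984 × 8.0333% + 0.4016 × 4.3920% = 6.5709%.

6.57%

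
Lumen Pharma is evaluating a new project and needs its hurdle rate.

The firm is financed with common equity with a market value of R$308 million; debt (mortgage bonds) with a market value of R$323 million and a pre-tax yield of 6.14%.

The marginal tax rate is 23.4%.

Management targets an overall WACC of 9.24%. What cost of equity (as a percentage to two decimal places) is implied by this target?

Total capital V = 308 + 323 = 631.
Equity weight = 308/631 = 0.4881.
Mortgage bonds weight = 323/631 = 0.5119.
Debt contribution = 0.5119 × 6.14% × (1 − 23.4%) = 2.4075%.
Required equity contribution = 9.24% − 2.4075% = 6.8325%.
Re = 6.8325% / 0.4881 = 13.9977%.

14.00%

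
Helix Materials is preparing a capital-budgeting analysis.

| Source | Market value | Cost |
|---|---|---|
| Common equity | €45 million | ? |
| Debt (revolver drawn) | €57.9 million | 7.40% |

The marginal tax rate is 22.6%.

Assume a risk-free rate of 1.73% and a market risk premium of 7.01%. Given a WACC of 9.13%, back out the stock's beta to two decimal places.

Total capital V = 45 + 57.9 = 102.9.
Equity weight = 45/102.9 = 0.4373.
Revolver drawn weight = 57.9/102.9 = 0.5627.
Debt contribution = 0.5627 × 7.4% × (1 − 22.6%) = 3.2228%.
Required equity contribution = 9.13% − 3.2228% = 5.9072%  ⇒  Re = 13.5078%.
CAPM: 13.5078% = 1.73% + β × 7.01%  ⇒  β = 1.6801.

1.68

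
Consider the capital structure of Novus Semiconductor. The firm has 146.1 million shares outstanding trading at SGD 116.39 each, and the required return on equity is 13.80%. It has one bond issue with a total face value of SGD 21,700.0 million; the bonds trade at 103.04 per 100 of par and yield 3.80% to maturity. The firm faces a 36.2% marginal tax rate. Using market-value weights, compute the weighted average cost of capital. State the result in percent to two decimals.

7.34%

Market value of equity E = 116.39 × 146.1m = 17004.579m. Market value of debt D = 21700m × 103.04/100 = 22359.68m.
Total capital V = 17004.579 + 22359.68 = 39364.259.
Equity: weight = 17004.579/39364.259 = 0.4320; cost = 13.8%.
Bonds outstanding: weight = 22359.68/39364.259 = 0.5680; after-tax cost = 3.8% × (1 − 36.2%) = 2.4244%.
WACC = 0.4320 × 13.8000% + 0.5680 × 2.4244% = 7.3384%.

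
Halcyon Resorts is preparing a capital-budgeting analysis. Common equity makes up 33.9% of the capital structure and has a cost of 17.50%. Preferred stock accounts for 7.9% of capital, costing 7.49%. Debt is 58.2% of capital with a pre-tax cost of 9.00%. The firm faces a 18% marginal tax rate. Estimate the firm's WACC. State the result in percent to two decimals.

10.82%

After-tax cost of debt = 9% × (1 − 18%) = 7.3800%.
WACC = 0.339 × 17.5000% + 0.079 × 7.4900% + 0.582 × 7.3800% = 10.8194%.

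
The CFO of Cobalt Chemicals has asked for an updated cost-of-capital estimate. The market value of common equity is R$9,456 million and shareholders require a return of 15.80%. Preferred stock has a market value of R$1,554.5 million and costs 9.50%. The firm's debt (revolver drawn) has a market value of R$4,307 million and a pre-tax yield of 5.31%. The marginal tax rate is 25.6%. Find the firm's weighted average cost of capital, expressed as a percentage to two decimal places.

Total capital V = 9456 + 1554.5 + 4307 = 15317.5.
Equity: weight = 9456/15317.5 = 0.6173; cost = 15.8%.
Preferred: weight = 1554.5/15317.5 = 0.1015; cost = 9.5%.
Revolver drawn: weight = 4307/15317.5 = 0.2812; after-tax cost = 5.31% × (1 − 25.6%) = 3.9506%.
WACC = 0.6173 × 15.8000% + 0.1015 × 9.5000% + 0.2812 × 3.9506% = 11.8288%.

11.83%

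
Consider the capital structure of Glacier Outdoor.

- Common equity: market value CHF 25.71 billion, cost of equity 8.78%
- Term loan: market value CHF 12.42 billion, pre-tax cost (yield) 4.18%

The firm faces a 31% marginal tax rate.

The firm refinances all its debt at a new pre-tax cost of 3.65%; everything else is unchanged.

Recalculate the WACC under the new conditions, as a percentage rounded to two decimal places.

After the change:
Total capital V = 25.71 + 12.42 = 38.13.
Equity: weight = 25.71/38.13 = 0.6743; cost = 8.78%.
Term loan: weight = 12.42/38.13 = 0.3257; after-tax cost = 3.65% × (1 − 31%) = 2.5185%.
WACC = 0.6743 × 8.7800% + 0.3257 × 2.5185% = 6.7405%.

6.74%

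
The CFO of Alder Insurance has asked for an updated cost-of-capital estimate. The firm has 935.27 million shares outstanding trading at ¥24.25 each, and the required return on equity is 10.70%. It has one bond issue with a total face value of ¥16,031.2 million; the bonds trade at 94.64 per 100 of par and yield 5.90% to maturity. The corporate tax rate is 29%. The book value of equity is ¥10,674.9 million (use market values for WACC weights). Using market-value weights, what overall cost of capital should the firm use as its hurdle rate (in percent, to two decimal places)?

Market value of equity E = 24.25 × 935.27m = 22680.2975m. Market value of debt D = 16031.2m × 94.64/100 = 15171.92768m.
Total capital V = 22680.2975 + 15171.92768 = 37852.22518.
Equity: weight = 22680.2975/37852.22518 = 0.5992; cost = 10.7%.
Bonds outstanding: weight = 15171.92768/37852.22518 = 0.4008; after-tax cost = 5.9% × (1 − 29%) = 4.1890%.
WACC = 0.5992 × 10.7000% + 0.4008 × 4.1890% = 8.0903%.

8.09%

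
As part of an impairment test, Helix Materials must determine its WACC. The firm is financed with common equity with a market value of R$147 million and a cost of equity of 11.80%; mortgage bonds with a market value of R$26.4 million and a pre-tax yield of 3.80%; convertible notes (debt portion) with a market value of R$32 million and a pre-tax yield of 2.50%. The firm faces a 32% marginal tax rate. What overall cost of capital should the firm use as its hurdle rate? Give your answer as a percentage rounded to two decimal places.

Total capital V = 147 + 26.4 + 32 = 205.4.
Equity: weight = 147/205.4 = 0.7157; cost = 11.8%.
Mortgage bonds: weight = 26.4/205.4 = 0.1285; after-tax cost = 3.8% × (1 − 32%) = 2.5840%.
Convertible notes (debt portion): weight = 32/205.4 = 0.1558; after-tax cost = 2.5% × (1 − 32%) = 1.7000%.
WACC = 0.7157 × 11.8000% + 0.1285 × 2.5840% + 0.1558 × 1.7000% = 9.0420%.

9.04%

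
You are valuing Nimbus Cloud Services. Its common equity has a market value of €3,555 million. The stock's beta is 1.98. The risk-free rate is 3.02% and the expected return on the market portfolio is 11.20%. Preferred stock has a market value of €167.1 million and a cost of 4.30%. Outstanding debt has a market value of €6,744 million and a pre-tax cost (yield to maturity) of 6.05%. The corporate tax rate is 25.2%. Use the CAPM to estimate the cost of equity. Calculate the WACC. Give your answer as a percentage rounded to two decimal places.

9.51%

Market risk premium = 11.2% − 3.02% = 8.18%.
Cost of equity via CAPM: Re = 3.02% + 1.98 × 8.18% = 19.2164%.
Total capital V = 3555 + 167.1 + 6744 = 10466.1.
Equity: weight = 3555/10466.1 = 0.3397; cost = 19.2164%.
Preferred: weight = 167.1/10466.1 = 0.0160; cost = 4.3%.
Debt: weight = 6744/10466.1 = 0.6444; after-tax cost = 6.05% × (1 − 25.2%) = 4.5254%.
WACC = 0.3397 × 19.2164% + 0.0160 × 4.3000% + 0.6444 × 4.5254% = 9.5119%.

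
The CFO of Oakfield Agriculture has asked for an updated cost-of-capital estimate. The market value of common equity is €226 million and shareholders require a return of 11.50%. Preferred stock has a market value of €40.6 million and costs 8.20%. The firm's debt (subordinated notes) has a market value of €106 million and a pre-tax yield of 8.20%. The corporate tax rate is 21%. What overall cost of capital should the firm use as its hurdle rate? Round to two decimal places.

9.71%

Total capital V = 226 + 40.6 + 106 = 372.6.
Equity: weight = 226/372.6 = 0.6065; cost = 11.5%.
Preferred: weight = 40.6/372.6 = 0.1090; cost = 8.2%.
Subordinated notes: weight = 106/372.6 = 0.2845; after-tax cost = 8.2% × (1 − 21%) = 6.4780%.
WACC = 0.6065 × 11.5000% + 0.1090 × 8.2000% + 0.2845 × 6.4780% = 9.7117%.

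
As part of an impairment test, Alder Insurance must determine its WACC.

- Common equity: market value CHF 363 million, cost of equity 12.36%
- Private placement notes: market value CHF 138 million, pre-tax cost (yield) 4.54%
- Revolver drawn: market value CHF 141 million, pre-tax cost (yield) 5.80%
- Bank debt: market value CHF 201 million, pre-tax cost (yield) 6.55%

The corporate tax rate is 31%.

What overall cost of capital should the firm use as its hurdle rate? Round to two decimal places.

Total capital V = 363 + 138 + 141 + 201 = 843.
Equity: weight = 363/843 = 0.4306; cost = 12.36%.
Private placement notes: weight = 138/843 = 0.1637; after-tax cost = 4.54% × (1 − 31%) = 3.1326%.
Revolver drawn: weight = 141/843 = 0.1673; after-tax cost = 5.8% × (1 − 31%) = 4.0020%.
Bank debt: weight = 201/843 = 0.2384; after-tax cost = 6.55% × (1 − 31%) = 4.5195%.
WACC = 0.4306 × 12.3600% + 0.1637 × 3.1326% + 0.1673 × 4.0020% + 0.2384 × 4.5195% = 7.5821%.

7.58%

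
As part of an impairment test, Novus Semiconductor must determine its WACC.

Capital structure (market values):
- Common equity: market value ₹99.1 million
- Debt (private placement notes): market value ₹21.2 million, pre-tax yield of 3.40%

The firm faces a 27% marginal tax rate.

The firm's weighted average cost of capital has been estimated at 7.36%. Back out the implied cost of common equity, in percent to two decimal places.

8.40%

Total capital V = 99.1 + 21.2 = 120.3.
Equity weight = 99.1/120.3 = 0.8238.
Private placement notes weight = 21.2/120.3 = 0.1762.
Debt contribution = 0.1762 × 3.4% × (1 − 27%) = 0.4374%.
Required equity contribution = 7.36% − 0.4374% = 6.9226%.
Re = 6.9226% / 0.8238 = 8.4035%.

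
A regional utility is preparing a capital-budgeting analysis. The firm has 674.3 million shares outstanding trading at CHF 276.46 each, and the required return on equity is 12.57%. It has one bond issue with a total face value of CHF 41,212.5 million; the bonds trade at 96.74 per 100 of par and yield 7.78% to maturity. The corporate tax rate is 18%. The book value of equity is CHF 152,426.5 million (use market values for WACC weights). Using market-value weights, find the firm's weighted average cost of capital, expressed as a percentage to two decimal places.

Market value of equity E = 276.46 × 674.3m = 186416.978m. Market value of debt D = 41212.5m × 96.74/100 = 39868.9725m.
Total capital V = 186416.978 + 39868.9725 = 226285.9505.
Equity: weight = 186416.978/226285.9505 = 0.8238; cost = 12.57%.
Bonds outstanding: weight = 39868.9725/226285.9505 = 0.1762; after-tax cost = 7.78% × (1 − 18%) = 6.3796%.
WACC = 0.8238 × 12.5700% + 0.1762 × 6.3796% = 11.4793%.

11.48%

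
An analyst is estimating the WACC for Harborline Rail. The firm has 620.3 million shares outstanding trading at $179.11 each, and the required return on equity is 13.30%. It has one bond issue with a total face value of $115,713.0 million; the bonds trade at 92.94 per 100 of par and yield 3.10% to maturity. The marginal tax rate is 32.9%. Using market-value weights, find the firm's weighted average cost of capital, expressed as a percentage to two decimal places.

Market value of equity E = 179.11 × 620.3m = 111101.933m. Market value of debt D = 115713m × 92.94/100 = 107543.6622m.
Total capital V = 111101.933 + 107543.6622 = 218645.5952.
Equity: weight = 111101.933/218645.5952 = 0.5081; cost = 13.3%.
Bonds outstanding: weight = 107543.6622/218645.5952 = 0.4919; after-tax cost = 3.1% × (1 − 32.9%) = 2.0801%.
WACC = 0.5081 × 13.3000% + 0.4919 × 2.0801% = 7.7813%.

7.78%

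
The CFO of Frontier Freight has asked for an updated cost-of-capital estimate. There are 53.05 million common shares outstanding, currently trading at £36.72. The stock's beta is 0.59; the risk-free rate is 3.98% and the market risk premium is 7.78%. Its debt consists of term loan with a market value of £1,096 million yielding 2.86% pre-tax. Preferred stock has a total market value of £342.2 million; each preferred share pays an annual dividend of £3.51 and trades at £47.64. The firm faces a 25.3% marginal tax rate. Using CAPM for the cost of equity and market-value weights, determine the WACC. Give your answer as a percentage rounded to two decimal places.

6.37%

Cost of equity via CAPM: Re = 3.98% + 0.59 × 7.78% = 8.5702%.
Cost of preferred: Rp = 3.51 / 47.64 = 7.3678%.
Market value of equity E = 36.72 × 53.05m = 1947.996m.
Total capital V = 1947.996 + 342.2 + 1096 = 3386.196.
Equity: weight = 1947.996/3386.196 = 0.5753; cost = 8.5702%.
Preferred: weight = 342.2/3386.196 = 0.1011; cost = 7.3678%.
Term loan: weight = 1096/3386.196 = 0.3237; after-tax cost = 2.86% × (1 − 25.3%) = 2.1364%.
WACC = 0.5753 × 8.5702% + 0.1011 × 7.3678% + 0.3237 × 2.1364% = 6.3663%.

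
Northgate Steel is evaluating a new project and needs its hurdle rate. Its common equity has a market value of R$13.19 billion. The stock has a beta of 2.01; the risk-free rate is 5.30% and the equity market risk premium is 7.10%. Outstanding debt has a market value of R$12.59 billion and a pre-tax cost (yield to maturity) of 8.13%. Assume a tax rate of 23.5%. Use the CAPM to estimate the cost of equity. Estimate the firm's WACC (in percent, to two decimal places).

13.05%

Cost of equity via CAPM: Re = 5.3% + 2.01 × 7.1% = 19.5710%.
Total capital V = 13.19 + 12.59 = 25.78.
Equity: weight = 13.19/25.78 = 0.5116; cost = 19.571%.
Debt: weight = 12.59/25.78 = 0.4884; after-tax cost = 8.13% × (1 − 23.5%) = 6.2195%.
WACC = 0.5116 × 19.5710% + 0.4884 × 6.2195% = 13.0506%.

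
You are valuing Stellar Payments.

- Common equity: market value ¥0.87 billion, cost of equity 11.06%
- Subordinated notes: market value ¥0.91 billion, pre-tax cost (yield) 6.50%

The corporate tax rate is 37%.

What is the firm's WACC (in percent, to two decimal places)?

7.50%

Total capital V = 0.87 + 0.91 = 1.78.
Equity: weight = 0.87/1.78 = 0.4888; cost = 11.06%.
Subordinated notes: weight = 0.91/1.78 = 0.5112; after-tax cost = 6.5% × (1 − 37%) = 4.0950%.
WACC = 0.4888 × 11.0600% + 0.5112 × 4.0950% = 7.4992%.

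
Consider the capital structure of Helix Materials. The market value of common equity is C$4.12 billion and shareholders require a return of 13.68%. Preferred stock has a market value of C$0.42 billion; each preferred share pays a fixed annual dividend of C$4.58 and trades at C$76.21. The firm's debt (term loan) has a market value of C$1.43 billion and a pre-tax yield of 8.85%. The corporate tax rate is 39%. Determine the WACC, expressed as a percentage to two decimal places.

11.16%

Cost of preferred: Rp = 4.58 / 76.21 = 6.0097%.
Total capital V = 4.12 + 0.42 + 1.43 = 5.97.
Equity: weight = 4.12/5.97 = 0.6901; cost = 13.68%.
Preferred: weight = 0.42/5.97 = 0.0704; cost = 6.0097%.
Term loan: weight = 1.43/5.97 = 0.2395; after-tax cost = 8.85% × (1 − 39%) = 5.3985%.
WACC = 0.6901 × 13.6800% + 0.0704 × 6.0097% + 0.2395 × 5.3985% = 11.1567%.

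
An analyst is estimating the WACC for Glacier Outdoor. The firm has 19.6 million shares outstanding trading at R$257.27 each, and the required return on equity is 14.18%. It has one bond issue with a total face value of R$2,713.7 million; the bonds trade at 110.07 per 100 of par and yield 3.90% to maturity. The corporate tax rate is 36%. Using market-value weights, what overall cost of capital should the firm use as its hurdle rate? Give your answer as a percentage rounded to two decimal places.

9.83%

Market value of equity E = 257.27 × 19.6m = 5042.492m. Market value of debt D = 2713.7m × 110.07/100 = 2986.96959m.
Total capital V = 5042.492 + 2986.96959 = 8029.46159.
Equity: weight = 5042.492/8029.46159 = 0.6280; cost = 14.18%.
Bonds outstanding: weight = 2986.96959/8029.46159 = 0.3720; after-tax cost = 3.9% × (1 − 36%) = 2.4960%.
WACC = 0.6280 × 14.1800% + 0.3720 × 2.4960% = 9.8335%.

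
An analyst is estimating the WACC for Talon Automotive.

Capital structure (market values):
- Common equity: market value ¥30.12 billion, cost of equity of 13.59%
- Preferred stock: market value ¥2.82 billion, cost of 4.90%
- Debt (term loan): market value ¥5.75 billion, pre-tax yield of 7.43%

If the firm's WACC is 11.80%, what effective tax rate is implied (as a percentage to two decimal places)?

21.84%

Total capital V = 30.12 + 2.82 + 5.75 = 38.69.
Equity weight = 30.12/38.69 = 0.7785.
Preferred weight = 2.82/38.69 = 0.0729.
Term loan weight = 5.75/38.69 = 0.1486.
Equity contribution = 0.7785 × 13.59% = 10.5798%.
Preferred contribution = 0.0729 × 4.9% = 0.3571%.
Debt contribution must be 11.8% − 10.9369% = 0.8631%.
0.1486 × 7.43% × (1 − T) = 0.8631%  ⇒  (1 − T) = 0.7816.
T = 21.8370%.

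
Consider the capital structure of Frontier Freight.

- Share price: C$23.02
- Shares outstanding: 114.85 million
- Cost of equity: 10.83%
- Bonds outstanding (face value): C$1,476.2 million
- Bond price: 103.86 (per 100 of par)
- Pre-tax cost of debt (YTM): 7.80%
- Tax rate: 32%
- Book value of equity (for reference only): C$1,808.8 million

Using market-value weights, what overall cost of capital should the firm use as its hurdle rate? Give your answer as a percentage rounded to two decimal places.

8.80%

Market value of equity E = 23.02 × 114.85m = 2643.847m. Market value of debt D = 1476.2m × 103.86/100 = 1533.18132m.
Total capital V = 2643.847 + 1533.18132 = 4177.02832.
Equity: weight = 2643.847/4177.02832 = 0.6329; cost = 10.83%.
Bonds outstanding: weight = 1533.18132/4177.02832 = 0.3671; after-tax cost = 7.8% × (1 − 32%) = 5.3040%.
WACC = 0.6329 × 10.8300% + 0.3671 × 5.3040% = 8.8017%.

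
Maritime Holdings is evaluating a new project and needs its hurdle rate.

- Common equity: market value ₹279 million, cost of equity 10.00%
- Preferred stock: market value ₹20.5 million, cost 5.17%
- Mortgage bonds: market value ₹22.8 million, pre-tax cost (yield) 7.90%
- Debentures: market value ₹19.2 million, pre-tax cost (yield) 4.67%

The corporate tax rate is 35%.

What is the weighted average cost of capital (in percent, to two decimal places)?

8.99%

Total capital V = 279 + 20.5 + 22.8 + 19.2 = 341.5.
Equity: weight = 279/341.5 = 0.8170; cost = 10%.
Preferred: weight = 20.5/341.5 = 0.0600; cost = 5.17%.
Mortgage bonds: weight = 22.8/341.5 = 0.0668; after-tax cost = 7.9% × (1 − 35%) = 5.1350%.
Debentures: weight = 19.2/341.5 = 0.0562; after-tax cost = 4.67% × (1 − 35%) = 3.0355%.
WACC = 0.8170 × 10.0000% + 0.0600 × 5.1700% + 0.0668 × 5.1350% + 0.0562 × 3.0355% = 8.9937%.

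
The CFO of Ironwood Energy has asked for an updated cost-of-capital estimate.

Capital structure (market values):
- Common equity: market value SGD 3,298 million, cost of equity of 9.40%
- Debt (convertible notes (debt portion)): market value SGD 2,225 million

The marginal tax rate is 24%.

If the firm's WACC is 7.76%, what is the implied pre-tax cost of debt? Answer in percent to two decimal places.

Total capital V = 3298 + 2225 = 5523.
Equity weight = 3298/5523 = 0.5971.
Convertible notes (debt portion) weight = 2225/5523 = 0.4029.
Equity contribution = 0.5971 × 9.4% = 5.6131%.
Remaining for debt = 7.76% − 5.6131% = 2.1469%.
Rd × (1 − 24%) × 0.4029 = 2.1469%  ⇒  Rd = 7.0120%.

7.01%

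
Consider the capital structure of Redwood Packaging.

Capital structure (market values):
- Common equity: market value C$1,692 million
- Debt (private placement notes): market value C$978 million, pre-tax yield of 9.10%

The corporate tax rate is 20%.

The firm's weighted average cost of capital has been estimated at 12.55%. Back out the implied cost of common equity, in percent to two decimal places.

Total capital V = 1692 + 978 = 2670.
Equity weight = 1692/2670 = 0.6337.
Private placement notes weight = 978/2670 = 0.3663.
Debt contribution = 0.3663 × 9.1% × (1 − 20%) = 2.6666%.
Required equity contribution = 12.55% − 2.6666% = 9.8834%.
Re = 9.8834% / 0.6337 = 15.5961%.

15.60%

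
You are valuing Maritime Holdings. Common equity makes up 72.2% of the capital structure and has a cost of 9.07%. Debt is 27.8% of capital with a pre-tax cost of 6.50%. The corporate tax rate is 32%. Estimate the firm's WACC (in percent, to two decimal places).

7.78%

After-tax cost of debt = 6.5% × (1 − 32%) = 4.4200%.
WACC = 0.722 × 9.0700% + 0.278 × 4.4200% = 7.7773%.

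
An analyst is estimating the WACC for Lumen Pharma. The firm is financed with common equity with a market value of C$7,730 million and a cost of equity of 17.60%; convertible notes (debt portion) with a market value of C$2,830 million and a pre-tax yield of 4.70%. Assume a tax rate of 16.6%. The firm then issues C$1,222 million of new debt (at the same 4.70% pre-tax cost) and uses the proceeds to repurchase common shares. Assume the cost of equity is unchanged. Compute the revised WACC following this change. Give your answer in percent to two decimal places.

12.35%

After the change:
Total capital V = 6508 + 4052 = 10560.
Equity: weight = 6508/10560 = 0.6163; cost = 17.6%.
Convertible notes (debt portion): weight = 4052/10560 = 0.3837; after-tax cost = 4.7% × (1 − 16.6%) = 3.9198%.
WACC = 0.6163 × 17.6000% + 0.3837 × 3.9198% = 12.3507%.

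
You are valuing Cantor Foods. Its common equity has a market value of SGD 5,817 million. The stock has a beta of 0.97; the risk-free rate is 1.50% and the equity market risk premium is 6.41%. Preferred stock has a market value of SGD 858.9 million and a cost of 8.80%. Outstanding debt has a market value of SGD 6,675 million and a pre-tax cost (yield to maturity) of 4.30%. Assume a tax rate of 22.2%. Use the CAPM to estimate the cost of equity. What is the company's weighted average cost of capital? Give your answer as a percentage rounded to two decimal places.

5.60%

Cost of equity via CAPM: Re = 1.5% + 0.97 × 6.41% = 7.7177%.
Total capital V = 5817 + 858.9 + 6675 = 13350.9.
Equity: weight = 5817/13350.9 = 0.4357; cost = 7.7177%.
Preferred: weight = 858.9/13350.9 = 0.0643; cost = 8.8%.
Debt: weight = 6675/13350.9 = 0.5000; after-tax cost = 4.3% × (1 − 22.2%) = 3.3454%.
WACC = 0.4357 × 7.7177% + 0.0643 × 8.8000% + 0.5000 × 3.3454% = 5.6013%.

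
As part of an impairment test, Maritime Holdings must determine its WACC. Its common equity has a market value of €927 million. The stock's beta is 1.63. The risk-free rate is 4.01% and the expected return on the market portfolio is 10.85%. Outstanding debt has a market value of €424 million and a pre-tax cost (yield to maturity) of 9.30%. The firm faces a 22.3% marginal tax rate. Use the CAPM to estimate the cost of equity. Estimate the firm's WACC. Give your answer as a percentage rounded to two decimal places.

Market risk premium = 10.85% − 4.01% = 6.84%.
Cost of equity via CAPM: Re = 4.01% + 1.63 × 6.84% = 15.1592%.
Total capital V = 927 + 424 = 1351.
Equity: weight = 927/1351 = 0.6862; cost = 15.1592%.
Debt: weight = 424/1351 = 0.3138; after-tax cost = 9.3% × (1 − 22.3%) = 7.2261%.
WACC = 0.6862 × 15.1592% + 0.3138 × 7.2261% = 12.6695%.

12.67%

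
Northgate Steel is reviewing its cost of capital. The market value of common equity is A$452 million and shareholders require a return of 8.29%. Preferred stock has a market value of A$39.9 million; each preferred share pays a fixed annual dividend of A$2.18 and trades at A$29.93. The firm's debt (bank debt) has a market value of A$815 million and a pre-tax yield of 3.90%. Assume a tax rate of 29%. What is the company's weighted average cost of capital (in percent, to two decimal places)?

4.82%

Cost of preferred: Rp = 2.18 / 29.93 = 7.2837%.
Total capital V = 452 + 39.9 + 815 = 1306.9.
Equity: weight = 452/1306.9 = 0.3459; cost = 8.29%.
Preferred: weight = 39.9/1306.9 = 0.0305; cost = 7.2837%.
Bank debt: weight = 815/1306.9 = 0.6236; after-tax cost = 3.9% × (1 − 29%) = 2.7690%.
WACC = 0.3459 × 8.2900% + 0.0305 × 7.2837% + 0.6236 × 2.7690% = 4.8163%.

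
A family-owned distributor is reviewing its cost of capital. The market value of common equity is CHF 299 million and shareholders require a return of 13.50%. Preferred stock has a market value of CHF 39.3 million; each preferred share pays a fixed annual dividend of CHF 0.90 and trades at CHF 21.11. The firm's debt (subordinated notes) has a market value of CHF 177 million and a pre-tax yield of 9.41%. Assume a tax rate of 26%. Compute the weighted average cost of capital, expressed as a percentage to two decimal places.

10.55%

Cost of preferred: Rp = 0.9 / 21.11 = 4.2634%.
Total capital V = 299 + 39.3 + 177 = 515.3.
Equity: weight = 299/515.3 = 0.5802; cost = 13.5%.
Preferred: weight = 39.3/515.3 = 0.0763; cost = 4.2634%.
Subordinated notes: weight = 177/515.3 = 0.3435; after-tax cost = 9.41% × (1 − 26%) = 6.9634%.
WACC = 0.5802 × 13.5000% + 0.0763 × 4.2634% + 0.3435 × 6.9634% = 10.5503%.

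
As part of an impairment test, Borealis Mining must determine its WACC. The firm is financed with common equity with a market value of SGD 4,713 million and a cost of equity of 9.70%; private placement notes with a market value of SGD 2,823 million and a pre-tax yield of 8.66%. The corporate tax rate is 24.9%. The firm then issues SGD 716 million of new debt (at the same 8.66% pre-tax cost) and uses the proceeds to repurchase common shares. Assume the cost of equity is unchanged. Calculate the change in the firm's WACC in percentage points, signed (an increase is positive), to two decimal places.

Current WACC:
Total capital V = 4713 + 2823 = 7536.
Equity: weight = 4713/7536 = 0.6254; cost = 9.7%.
Private placement notes: weight = 2823/7536 = 0.3746; after-tax cost = 8.66% × (1 − 24.9%) = 6.5037%.
WACC = 0.6254 × 9.7000% + 0.3746 × 6.5037% = 8.5026%.
After the change:
Total capital V = 3997 + 3539 = 7536.
Equity: weight = 3997/7536 = 0.5304; cost = 9.7%.
Private placement notes: weight = 3539/7536 = 0.4696; after-tax cost = 8.66% × (1 − 24.9%) = 6.5037%.
WACC = 0.5304 × 9.7000% + 0.4696 × 6.5037% = 8.1990%.
Change in WACC = 8.1990% − 8.5026% = -0.3037 pp.

-0.30 pp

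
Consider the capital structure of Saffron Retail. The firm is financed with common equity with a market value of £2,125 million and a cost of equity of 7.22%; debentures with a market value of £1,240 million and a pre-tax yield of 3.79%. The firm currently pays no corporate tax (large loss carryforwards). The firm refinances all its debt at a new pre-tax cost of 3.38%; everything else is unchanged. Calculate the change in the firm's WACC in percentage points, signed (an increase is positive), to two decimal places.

-0.15 pp

Current WACC:
Total capital V = 2125 + 1240 = 3365.
Equity: weight = 2125/3365 = 0.6315; cost = 7.22%.
Debentures: weight = 1240/3365 = 0.3685; after-tax cost = 3.79% × (1 − 0%) = 3.7900%.
WACC = 0.6315 × 7.2200% + 0.3685 × 3.7900% = 5.9560%.
After the change:
Total capital V = 2125 + 1240 = 3365.
Equity: weight = 2125/3365 = 0.6315; cost = 7.22%.
Debentures: weight = 1240/3365 = 0.3685; after-tax cost = 3.38% × (1 − 0%) = 3.3800%.
WACC = 0.6315 × 7.2200% + 0.3685 × 3.3800% = 5.8050%.
Change in WACC = 5.8050% − 5.9560% = -0.1511 pp.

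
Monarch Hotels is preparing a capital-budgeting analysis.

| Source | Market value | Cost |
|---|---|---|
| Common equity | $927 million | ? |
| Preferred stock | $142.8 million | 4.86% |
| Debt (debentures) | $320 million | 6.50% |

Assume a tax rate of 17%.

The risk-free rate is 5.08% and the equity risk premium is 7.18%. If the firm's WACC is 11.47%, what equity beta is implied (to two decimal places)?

1.32

Total capital V = 927 + 142.8 + 320 = 1389.8.
Equity weight = 927/1389.8 = 0.6670.
Preferred weight = 142.8/1389.8 = 0.1027.
Debentures weight = 320/1389.8 = 0.2302.
Debt contribution = 0.2302 × 6.5% × (1 − 17%) = 1.2422%.
Preferred contribution = 0.1027 × 4.86% = 0.4994%.
Required equity contribution = 11.47% − 1.7416% = 9.7284%  ⇒  Re = 14.5853%.
CAPM: 14.5853% = 5.08% + β × 7.18%  ⇒  β = 1.3239.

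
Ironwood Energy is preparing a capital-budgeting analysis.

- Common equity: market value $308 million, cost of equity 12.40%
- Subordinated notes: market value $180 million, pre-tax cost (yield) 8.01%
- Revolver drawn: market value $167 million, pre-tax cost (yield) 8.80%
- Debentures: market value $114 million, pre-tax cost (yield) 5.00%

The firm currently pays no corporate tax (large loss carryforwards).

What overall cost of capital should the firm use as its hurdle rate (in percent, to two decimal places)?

Total capital V = 308 + 180 + 167 + 114 = 769.
Equity: weight = 308/769 = 0.4005; cost = 12.4%.
Subordinated notes: weight = 180/769 = 0.2341; after-tax cost = 8.01% × (1 − 0%) = 8.0100%.
Revolver drawn: weight = 167/769 = 0.2172; after-tax cost = 8.8% × (1 − 0%) = 8.8000%.
Debentures: weight = 114/769 = 0.1482; after-tax cost = 5% × (1 − 0%) = 5.0000%.
WACC = 0.4005 × 12.4000% + 0.2341 × 8.0100% + 0.2172 × 8.8000% + 0.1482 × 5.0000% = 9.4936%.

9.49%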